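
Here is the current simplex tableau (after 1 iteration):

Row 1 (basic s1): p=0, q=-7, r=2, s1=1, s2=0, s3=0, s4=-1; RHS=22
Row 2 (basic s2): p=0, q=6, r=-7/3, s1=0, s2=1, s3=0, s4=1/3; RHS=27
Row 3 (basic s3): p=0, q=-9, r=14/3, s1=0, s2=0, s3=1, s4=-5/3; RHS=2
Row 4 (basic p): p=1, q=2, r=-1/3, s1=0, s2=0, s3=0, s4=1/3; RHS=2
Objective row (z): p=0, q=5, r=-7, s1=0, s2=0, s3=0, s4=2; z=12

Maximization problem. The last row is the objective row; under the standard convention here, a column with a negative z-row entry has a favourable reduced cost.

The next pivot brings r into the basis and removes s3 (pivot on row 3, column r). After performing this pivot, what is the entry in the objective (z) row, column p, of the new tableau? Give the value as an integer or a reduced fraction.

0

Pivot element is row 3, column r: 14/3.
Normalize row 3: new (row 3, p) = 0/(14/3) = 0.
z-row ← z-row − (-7)·(new row 3): 0 − (-7)·0 = 0.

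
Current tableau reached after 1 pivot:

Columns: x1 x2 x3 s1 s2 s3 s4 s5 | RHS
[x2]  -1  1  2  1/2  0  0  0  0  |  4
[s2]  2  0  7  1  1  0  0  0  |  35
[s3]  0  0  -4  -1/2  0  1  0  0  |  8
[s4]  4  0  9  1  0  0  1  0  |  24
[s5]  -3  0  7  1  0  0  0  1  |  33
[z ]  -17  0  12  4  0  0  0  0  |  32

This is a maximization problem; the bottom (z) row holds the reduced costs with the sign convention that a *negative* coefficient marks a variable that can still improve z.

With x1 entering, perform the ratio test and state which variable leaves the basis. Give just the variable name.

s4

Ratios: row 1 (x2): entry -1 ≤ 0, skip; row 2 (s2): 35/2 = 35/2; row 3 (s3): entry 0 ≤ 0, skip; row 4 (s4): 24/4 = 6; row 5 (s5): entry -3 ≤ 0, skip.
Minimum ratio 6 is in the s4 row, so s4 leaves.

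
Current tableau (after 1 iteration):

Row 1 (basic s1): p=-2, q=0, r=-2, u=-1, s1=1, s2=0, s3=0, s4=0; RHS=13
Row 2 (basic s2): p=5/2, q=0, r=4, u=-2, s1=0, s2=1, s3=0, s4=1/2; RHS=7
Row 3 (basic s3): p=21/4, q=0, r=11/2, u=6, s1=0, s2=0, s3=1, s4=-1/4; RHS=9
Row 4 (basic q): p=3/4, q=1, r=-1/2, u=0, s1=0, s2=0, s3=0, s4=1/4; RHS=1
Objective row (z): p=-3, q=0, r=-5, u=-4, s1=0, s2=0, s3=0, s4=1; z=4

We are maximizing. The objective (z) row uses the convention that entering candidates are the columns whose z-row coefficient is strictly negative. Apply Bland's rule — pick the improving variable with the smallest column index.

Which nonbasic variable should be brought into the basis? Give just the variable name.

Objective-row coefficients: p: -3, q: 0, r: -5, u: -4, s1: 0, s2: 0, s3: 0, s4: 1.
Improving columns: p, r, u. Bland's rule picks the smallest column index → p.

p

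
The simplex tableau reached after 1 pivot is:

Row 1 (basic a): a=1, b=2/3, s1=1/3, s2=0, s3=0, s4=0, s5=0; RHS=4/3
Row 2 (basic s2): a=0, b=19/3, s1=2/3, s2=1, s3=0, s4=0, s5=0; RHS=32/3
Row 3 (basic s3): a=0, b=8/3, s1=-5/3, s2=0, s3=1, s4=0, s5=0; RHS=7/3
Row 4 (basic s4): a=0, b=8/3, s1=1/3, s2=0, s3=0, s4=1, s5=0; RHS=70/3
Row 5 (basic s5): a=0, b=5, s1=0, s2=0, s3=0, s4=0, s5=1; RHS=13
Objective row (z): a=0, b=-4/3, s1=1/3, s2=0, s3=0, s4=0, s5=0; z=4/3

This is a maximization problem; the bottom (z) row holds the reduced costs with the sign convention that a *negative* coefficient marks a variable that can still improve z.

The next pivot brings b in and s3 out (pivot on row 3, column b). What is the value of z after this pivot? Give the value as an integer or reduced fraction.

5/2

Minimum ratio for b: (7/3)/(8/3) = 7/8.
z changes by −(z-row coeff of b)·ratio = −(-4/3)·(7/8) = 7/6.
New z = 4/3 + (7/6) = 5/2.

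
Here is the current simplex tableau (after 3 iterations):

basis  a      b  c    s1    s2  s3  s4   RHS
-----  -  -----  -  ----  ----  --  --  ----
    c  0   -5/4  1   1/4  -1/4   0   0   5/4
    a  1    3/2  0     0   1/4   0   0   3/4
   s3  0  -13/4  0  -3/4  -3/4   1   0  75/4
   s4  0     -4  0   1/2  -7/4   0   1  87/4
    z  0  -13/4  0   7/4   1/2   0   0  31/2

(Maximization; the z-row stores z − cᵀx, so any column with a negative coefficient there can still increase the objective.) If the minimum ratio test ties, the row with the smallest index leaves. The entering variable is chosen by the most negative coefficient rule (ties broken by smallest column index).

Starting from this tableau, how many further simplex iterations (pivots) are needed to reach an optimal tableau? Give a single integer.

1

pivot: b in, a out → z = 137/8
No improving column remains; optimal.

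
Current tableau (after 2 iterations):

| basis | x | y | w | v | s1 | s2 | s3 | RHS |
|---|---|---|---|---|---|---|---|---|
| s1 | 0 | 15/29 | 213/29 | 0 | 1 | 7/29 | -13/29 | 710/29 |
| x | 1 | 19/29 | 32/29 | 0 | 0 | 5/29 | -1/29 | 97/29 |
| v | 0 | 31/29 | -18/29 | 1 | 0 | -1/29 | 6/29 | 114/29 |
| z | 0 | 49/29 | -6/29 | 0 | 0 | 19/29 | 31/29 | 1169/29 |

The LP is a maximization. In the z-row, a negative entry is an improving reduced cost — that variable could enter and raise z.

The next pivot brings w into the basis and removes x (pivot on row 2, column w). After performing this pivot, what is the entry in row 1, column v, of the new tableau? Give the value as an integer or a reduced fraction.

0

Pivot element is row 2, column w: 32/29.
Normalize row 2: new (row 2, v) = 0/(32/29) = 0.
row 1 ← row 1 − (213/29)·(new row 2): 0 − (213/29)·0 = 0.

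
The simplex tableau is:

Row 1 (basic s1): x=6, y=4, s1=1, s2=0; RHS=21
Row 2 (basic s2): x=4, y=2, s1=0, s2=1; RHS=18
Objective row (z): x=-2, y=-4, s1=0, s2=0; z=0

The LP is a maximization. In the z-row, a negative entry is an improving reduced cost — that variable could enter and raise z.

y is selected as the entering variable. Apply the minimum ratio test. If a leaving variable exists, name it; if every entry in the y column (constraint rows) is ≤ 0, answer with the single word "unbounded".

Ratios: row 1 (s1): 21/4 = 21/4; row 2 (s2): 18/2 = 9.
Minimum ratio is in the s1 row, so s1 leaves.

s1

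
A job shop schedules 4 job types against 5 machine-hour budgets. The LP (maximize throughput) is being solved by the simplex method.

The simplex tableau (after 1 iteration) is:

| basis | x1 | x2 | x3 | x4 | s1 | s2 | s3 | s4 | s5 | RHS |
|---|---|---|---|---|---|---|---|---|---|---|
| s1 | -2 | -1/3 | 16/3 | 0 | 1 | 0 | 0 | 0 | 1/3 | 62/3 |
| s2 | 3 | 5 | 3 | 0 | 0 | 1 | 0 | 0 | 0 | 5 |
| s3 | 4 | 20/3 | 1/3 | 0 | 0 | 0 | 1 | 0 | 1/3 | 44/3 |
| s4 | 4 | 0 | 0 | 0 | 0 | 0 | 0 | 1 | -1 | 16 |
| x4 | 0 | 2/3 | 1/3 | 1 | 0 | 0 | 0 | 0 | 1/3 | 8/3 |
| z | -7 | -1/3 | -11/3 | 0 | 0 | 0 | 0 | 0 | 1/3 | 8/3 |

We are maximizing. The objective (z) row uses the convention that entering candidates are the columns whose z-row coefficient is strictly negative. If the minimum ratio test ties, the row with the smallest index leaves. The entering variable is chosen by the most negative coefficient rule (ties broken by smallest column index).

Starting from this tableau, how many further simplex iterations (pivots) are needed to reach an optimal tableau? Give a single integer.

1

pivot: x1 in, s2 out → z = 43/3
No improving column remains; optimal.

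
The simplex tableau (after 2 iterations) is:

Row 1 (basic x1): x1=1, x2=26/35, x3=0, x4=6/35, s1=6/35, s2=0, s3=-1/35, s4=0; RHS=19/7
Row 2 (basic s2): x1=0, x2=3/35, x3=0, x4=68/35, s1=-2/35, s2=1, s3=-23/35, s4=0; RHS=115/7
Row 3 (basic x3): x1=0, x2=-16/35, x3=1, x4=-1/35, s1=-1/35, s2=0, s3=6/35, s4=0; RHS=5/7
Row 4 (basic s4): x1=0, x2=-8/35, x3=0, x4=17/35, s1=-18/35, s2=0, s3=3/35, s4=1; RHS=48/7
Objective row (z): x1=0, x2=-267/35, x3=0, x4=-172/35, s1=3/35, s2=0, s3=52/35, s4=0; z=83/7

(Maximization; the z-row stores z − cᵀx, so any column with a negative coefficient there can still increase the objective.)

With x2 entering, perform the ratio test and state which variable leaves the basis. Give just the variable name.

x1

Ratios: row 1 (x1): (19/7)/(26/35) = 95/26; row 2 (s2): (115/7)/(3/35) = 575/3; row 3 (x3): entry -16/35 ≤ 0, skip; row 4 (s4): entry -8/35 ≤ 0, skip.
Minimum ratio 95/26 is in the x1 row, so x1 leaves.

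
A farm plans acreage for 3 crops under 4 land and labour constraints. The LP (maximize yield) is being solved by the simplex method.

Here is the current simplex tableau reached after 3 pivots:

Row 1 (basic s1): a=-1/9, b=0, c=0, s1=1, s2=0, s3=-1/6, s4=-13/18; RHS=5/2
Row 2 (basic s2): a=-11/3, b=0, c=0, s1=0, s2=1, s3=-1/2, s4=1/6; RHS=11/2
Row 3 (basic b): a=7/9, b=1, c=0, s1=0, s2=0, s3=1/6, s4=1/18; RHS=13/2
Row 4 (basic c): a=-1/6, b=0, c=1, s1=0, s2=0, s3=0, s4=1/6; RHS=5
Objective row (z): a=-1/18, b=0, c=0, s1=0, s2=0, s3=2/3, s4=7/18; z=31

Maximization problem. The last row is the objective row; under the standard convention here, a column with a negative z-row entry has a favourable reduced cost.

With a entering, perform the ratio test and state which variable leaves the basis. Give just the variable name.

Ratios: row 1 (s1): entry -1/9 ≤ 0, skip; row 2 (s2): entry -11/3 ≤ 0, skip; row 3 (b): (13/2)/(7/9) = 117/14; row 4 (c): entry -1/6 ≤ 0, skip.
Minimum ratio 117/14 is in the b row, so b leaves.

b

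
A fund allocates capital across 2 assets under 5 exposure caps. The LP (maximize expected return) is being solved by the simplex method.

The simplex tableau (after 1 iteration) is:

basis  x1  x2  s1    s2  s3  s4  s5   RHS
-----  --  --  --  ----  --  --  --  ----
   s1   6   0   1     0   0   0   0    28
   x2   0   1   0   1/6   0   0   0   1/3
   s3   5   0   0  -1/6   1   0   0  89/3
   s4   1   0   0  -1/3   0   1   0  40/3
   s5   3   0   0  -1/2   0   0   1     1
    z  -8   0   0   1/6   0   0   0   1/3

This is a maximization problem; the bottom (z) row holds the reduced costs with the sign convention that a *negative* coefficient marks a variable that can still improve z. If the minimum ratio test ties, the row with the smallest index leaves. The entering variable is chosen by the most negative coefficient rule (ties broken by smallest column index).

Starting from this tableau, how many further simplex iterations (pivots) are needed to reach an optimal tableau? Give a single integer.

2

pivot: x1 in, s5 out → z = 3
pivot: s2 in, x2 out → z = 16/3
No improving column remains; optimal.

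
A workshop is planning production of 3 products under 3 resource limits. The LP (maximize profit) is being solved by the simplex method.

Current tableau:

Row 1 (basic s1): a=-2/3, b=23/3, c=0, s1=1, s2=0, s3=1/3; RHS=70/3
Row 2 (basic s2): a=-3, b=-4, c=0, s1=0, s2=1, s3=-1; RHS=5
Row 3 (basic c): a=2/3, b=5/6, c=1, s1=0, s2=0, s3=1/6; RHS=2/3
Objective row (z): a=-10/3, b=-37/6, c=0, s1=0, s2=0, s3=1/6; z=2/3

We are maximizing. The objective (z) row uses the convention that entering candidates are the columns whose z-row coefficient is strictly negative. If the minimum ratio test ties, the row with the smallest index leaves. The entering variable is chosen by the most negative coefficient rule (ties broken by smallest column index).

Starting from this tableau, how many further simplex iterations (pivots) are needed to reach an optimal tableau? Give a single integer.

pivot: b in, c out → z = 28/5
No improving column remains; optimal.

1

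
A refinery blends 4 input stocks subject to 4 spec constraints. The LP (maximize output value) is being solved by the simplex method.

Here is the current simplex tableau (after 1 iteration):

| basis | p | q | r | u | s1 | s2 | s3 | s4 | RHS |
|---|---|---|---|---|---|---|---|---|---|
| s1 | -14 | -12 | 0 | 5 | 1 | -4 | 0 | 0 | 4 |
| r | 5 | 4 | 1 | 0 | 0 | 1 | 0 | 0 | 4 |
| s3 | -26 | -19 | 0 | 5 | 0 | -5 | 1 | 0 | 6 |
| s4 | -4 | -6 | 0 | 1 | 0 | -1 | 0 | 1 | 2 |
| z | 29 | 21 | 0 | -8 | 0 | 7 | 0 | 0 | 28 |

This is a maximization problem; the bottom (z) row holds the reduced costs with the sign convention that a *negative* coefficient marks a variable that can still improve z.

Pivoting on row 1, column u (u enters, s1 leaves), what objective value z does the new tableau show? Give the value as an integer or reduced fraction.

Minimum ratio for u: 4/5 = 4/5.
z changes by −(z-row coeff of u)·ratio = −(-8)·(4/5) = 32/5.
New z = 28 + (32/5) = 172/5.

172/5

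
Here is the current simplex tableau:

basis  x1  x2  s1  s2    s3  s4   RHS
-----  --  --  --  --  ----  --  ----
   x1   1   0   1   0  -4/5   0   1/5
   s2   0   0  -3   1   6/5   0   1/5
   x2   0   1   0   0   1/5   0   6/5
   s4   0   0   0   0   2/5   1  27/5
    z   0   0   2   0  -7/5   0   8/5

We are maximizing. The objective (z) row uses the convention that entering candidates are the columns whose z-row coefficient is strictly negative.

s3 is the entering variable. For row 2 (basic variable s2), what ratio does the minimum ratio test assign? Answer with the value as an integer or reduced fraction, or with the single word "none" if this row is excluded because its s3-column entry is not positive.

1/6

Ratio = RHS / (s3 entry) = (1/5) / (6/5) = 1/6.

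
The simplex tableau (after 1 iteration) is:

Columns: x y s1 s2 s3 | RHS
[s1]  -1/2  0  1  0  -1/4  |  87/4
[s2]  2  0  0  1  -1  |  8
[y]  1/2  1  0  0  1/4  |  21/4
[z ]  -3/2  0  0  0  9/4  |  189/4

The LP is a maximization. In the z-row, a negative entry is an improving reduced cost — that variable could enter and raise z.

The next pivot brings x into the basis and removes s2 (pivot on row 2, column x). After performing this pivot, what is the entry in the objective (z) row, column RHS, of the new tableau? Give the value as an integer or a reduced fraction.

Pivot element is row 2, column x: 2.
Normalize row 2: new (row 2, RHS) = 8/2 = 4.
z-row ← z-row − (-3/2)·(new row 2): 189/4 − (-3/2)·4 = 213/4.

213/4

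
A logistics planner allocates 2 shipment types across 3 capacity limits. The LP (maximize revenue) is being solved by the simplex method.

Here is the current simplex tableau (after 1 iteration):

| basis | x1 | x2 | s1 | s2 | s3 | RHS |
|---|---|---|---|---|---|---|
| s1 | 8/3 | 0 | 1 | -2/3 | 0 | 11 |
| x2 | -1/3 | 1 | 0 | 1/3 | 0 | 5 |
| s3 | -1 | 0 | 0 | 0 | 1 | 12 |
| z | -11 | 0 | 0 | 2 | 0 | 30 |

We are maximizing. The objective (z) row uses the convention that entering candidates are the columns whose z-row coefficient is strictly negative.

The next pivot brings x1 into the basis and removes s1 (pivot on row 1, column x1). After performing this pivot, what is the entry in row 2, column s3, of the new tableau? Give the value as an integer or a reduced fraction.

0

Pivot element is row 1, column x1: 8/3.
Normalize row 1: new (row 1, s3) = 0/(8/3) = 0.
row 2 ← row 2 − (-1/3)·(new row 1): 0 − (-1/3)·0 = 0.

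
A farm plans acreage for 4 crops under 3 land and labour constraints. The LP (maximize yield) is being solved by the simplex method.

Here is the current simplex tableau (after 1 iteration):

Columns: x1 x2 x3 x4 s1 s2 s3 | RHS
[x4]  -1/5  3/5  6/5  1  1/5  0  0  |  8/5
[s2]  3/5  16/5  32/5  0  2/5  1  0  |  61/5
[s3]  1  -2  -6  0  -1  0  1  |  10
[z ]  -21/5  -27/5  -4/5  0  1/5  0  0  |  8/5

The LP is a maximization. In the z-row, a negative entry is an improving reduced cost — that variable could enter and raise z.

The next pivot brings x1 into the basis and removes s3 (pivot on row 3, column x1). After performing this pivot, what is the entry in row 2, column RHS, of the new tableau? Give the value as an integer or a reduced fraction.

31/5

Pivot element is row 3, column x1: 1.
Normalize row 3: new (row 3, RHS) = 10/1 = 10.
row 2 ← row 2 − (3/5)·(new row 3): 61/5 − (3/5)·10 = 31/5.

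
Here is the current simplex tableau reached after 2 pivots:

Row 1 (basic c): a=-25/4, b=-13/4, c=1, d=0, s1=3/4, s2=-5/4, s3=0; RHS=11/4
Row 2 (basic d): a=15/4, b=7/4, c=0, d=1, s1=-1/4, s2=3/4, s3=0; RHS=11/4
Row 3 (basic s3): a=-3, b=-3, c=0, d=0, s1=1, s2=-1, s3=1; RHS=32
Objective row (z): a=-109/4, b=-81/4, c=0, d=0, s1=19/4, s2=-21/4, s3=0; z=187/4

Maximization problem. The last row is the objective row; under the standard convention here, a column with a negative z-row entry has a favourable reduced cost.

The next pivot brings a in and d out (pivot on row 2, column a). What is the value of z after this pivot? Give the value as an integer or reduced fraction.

Minimum ratio for a: (11/4)/(15/4) = 11/15.
z changes by −(z-row coeff of a)·ratio = −(-109/4)·(11/15) = 1199/60.
New z = 187/4 + (1199/60) = 1001/15.

1001/15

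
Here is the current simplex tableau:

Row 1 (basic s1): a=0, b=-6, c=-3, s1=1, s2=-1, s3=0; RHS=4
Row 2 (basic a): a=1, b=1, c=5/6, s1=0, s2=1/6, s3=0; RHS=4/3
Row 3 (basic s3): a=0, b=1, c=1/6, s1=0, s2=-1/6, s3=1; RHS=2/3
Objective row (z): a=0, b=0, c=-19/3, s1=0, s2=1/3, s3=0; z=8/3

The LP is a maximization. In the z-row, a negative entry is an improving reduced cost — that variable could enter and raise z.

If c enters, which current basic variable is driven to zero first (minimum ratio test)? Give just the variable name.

Ratios: row 1 (s1): entry -3 ≤ 0, skip; row 2 (a): (4/3)/(5/6) = 8/5; row 3 (s3): (2/3)/(1/6) = 4.
Minimum ratio 8/5 is in the a row, so a leaves.

a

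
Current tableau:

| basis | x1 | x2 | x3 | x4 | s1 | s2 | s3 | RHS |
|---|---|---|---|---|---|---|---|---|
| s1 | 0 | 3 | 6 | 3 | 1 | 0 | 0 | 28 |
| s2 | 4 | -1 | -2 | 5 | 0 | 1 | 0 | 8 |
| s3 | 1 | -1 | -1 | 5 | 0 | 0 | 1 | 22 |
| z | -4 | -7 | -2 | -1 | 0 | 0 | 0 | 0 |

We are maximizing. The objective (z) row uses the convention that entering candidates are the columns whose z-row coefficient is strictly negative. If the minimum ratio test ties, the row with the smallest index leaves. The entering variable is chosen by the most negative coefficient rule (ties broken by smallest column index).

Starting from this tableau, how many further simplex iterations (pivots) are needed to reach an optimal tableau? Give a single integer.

pivot: x2 in, s1 out → z = 196/3
pivot: x1 in, s2 out → z = 248/3
No improving column remains; optimal.

2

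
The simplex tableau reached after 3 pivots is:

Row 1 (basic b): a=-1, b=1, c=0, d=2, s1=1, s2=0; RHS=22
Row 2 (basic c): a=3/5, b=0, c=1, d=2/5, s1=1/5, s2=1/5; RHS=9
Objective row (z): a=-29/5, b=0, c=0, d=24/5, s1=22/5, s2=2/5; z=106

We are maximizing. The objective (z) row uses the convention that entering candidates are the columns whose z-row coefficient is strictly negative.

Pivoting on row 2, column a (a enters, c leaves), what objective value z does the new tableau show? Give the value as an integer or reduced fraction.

Minimum ratio for a: 9/(3/5) = 15.
z changes by −(z-row coeff of a)·ratio = −(-29/5)·15 = 87.
New z = 106 + 87 = 193.

193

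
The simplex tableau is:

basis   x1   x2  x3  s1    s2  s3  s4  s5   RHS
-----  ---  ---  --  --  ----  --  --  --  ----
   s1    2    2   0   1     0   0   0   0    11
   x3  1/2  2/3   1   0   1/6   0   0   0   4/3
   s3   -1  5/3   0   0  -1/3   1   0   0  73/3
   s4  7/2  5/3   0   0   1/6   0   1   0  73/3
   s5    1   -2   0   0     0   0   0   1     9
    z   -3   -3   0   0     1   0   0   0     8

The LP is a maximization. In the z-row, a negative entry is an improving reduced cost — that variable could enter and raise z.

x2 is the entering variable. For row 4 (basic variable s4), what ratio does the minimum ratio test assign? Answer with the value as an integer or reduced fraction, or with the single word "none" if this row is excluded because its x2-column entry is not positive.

Ratio = RHS / (x2 entry) = (73/3) / (5/3) = 73/5.

73/5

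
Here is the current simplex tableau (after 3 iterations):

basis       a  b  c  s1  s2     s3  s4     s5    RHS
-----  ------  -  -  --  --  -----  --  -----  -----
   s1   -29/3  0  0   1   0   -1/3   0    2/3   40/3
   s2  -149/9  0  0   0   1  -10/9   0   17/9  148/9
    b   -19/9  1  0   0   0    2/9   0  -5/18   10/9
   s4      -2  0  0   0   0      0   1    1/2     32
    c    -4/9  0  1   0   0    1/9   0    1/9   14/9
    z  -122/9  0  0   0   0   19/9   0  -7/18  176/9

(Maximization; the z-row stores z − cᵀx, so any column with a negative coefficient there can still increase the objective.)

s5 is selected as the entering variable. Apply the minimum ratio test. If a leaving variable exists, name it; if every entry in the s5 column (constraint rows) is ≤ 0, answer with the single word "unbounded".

s2

Ratios: row 1 (s1): (40/3)/(2/3) = 20; row 2 (s2): (148/9)/(17/9) = 148/17; row 3 (b): entry -5/18 ≤ 0, skip; row 4 (s4): 32/(1/2) = 64; row 5 (c): (14/9)/(1/9) = 14.
Minimum ratio is in the s2 row, so s2 leaves.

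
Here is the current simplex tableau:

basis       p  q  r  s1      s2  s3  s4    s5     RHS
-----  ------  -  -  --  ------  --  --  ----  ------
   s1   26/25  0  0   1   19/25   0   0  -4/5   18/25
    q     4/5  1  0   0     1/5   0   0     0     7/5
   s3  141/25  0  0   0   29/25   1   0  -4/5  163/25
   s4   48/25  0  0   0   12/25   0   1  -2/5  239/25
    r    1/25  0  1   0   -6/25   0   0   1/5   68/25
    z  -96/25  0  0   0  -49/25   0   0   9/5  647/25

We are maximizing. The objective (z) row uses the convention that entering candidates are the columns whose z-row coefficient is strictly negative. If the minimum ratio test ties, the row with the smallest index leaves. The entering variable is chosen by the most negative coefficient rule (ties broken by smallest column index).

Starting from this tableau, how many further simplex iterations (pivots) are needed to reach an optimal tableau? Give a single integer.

3

pivot: p in, s1 out → z = 371/13
pivot: s5 in, s3 out → z = 676/23
pivot: s2 in, q out → z = 119/4
No improving column remains; optimal.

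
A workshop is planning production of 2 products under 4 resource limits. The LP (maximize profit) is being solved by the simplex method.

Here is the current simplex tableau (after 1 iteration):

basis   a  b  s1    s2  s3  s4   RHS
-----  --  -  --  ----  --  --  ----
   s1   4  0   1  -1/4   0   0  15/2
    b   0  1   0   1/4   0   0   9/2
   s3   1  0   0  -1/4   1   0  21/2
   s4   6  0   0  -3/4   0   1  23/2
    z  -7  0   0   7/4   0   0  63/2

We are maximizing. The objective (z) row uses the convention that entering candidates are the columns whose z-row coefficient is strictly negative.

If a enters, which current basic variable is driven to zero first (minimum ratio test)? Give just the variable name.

s1

Ratios: row 1 (s1): (15/2)/4 = 15/8; row 2 (b): entry 0 ≤ 0, skip; row 3 (s3): (21/2)/1 = 21/2; row 4 (s4): (23/2)/6 = 23/12.
Minimum ratio 15/8 is in the s1 row, so s1 leaves.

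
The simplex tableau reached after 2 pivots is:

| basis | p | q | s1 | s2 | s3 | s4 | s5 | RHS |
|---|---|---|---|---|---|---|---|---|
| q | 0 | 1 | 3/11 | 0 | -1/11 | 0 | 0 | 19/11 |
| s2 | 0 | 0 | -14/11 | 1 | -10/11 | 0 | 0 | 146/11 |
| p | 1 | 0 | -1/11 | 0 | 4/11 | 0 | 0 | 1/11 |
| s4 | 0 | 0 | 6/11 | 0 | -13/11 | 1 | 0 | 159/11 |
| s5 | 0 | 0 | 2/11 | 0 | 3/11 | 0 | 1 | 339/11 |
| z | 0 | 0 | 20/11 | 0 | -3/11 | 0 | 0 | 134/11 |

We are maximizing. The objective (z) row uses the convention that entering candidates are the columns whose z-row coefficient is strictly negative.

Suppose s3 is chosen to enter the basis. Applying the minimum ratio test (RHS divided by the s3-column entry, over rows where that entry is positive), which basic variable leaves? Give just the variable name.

Ratios: row 1 (q): entry -1/11 ≤ 0, skip; row 2 (s2): entry -10/11 ≤ 0, skip; row 3 (p): (1/11)/(4/11) = 1/4; row 4 (s4): entry -13/11 ≤ 0, skip; row 5 (s5): (339/11)/(3/11) = 113.
Minimum ratio 1/4 is in the p row, so p leaves.

p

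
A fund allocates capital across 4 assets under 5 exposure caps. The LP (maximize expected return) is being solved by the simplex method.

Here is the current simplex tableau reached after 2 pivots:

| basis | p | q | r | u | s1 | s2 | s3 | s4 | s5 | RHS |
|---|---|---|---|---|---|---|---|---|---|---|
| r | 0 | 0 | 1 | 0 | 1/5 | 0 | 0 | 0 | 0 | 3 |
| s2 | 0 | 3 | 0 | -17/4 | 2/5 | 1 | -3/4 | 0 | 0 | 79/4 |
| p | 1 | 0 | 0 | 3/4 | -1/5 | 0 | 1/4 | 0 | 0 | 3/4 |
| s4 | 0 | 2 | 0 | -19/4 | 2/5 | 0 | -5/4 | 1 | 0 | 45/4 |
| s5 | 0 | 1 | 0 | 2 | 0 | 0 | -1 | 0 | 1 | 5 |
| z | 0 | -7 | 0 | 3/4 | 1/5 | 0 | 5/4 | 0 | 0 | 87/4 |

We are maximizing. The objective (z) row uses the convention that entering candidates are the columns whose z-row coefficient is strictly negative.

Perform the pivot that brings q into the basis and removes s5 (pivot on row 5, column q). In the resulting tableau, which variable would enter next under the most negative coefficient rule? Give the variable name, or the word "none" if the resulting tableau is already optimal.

s3

Pivot element 1. New z-row = old z-row − (-7)·(row 5/1).
Updated z-row coefficients: p: 0, q: 0, r: 0, u: 59/4, s1: 1/5, s2: 0, s3: -23/4, s4: 0, s5: 7.
The most negative is -23/4 in column s3, so s3 would enter next.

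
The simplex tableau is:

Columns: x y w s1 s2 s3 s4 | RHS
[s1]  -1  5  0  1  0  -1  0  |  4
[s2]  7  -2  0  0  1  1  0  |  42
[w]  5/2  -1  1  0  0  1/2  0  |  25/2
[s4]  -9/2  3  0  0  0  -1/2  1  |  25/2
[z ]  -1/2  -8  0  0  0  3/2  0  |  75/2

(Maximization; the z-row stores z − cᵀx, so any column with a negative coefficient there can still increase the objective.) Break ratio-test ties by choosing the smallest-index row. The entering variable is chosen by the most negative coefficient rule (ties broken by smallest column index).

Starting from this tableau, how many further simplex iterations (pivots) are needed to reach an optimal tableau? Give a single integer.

2

pivot: y in, s1 out → z = 439/10
pivot: x in, w out → z = 1289/23
No improving column remains; optimal.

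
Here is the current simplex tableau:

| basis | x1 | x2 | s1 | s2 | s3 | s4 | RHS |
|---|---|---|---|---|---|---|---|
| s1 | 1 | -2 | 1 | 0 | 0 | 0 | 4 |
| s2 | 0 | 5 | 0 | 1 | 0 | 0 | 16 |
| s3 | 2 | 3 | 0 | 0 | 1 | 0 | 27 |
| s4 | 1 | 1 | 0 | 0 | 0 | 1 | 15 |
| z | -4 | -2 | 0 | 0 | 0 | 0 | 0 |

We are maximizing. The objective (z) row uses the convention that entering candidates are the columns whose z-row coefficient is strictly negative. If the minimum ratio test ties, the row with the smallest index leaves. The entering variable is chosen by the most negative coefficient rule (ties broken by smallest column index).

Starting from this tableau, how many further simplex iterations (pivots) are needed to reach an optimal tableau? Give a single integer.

pivot: x1 in, s1 out → z = 16
pivot: x2 in, s3 out → z = 302/7
No improving column remains; optimal.

2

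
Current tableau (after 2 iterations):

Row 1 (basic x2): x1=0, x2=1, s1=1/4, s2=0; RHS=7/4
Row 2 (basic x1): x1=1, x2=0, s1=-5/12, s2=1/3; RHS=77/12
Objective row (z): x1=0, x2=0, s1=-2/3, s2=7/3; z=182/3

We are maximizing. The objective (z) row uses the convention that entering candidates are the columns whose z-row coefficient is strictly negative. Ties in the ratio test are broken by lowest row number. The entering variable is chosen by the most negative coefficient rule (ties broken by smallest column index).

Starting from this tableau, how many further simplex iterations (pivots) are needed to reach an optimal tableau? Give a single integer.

1

pivot: s1 in, x2 out → z = 196/3
No improving column remains; optimal.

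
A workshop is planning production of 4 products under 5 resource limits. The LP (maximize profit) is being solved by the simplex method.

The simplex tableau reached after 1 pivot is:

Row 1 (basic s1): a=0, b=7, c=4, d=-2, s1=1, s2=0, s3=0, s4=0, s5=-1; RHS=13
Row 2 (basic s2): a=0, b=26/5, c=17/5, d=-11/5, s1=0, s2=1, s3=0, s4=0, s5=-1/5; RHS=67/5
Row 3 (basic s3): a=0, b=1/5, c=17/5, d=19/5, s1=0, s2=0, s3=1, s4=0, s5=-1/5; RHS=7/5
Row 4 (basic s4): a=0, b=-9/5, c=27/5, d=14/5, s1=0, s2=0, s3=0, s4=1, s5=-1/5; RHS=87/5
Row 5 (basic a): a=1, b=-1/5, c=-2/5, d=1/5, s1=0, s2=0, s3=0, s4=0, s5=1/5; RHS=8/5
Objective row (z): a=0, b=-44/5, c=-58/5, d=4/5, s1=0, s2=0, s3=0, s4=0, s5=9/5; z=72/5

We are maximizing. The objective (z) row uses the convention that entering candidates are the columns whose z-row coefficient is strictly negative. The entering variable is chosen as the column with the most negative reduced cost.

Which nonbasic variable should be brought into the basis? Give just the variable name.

Objective-row coefficients: a: 0, b: -44/5, c: -58/5, d: 4/5, s1: 0, s2: 0, s3: 0, s4: 0, s5: 9/5.
The most negative is -58/5 in column c, so c enters.

c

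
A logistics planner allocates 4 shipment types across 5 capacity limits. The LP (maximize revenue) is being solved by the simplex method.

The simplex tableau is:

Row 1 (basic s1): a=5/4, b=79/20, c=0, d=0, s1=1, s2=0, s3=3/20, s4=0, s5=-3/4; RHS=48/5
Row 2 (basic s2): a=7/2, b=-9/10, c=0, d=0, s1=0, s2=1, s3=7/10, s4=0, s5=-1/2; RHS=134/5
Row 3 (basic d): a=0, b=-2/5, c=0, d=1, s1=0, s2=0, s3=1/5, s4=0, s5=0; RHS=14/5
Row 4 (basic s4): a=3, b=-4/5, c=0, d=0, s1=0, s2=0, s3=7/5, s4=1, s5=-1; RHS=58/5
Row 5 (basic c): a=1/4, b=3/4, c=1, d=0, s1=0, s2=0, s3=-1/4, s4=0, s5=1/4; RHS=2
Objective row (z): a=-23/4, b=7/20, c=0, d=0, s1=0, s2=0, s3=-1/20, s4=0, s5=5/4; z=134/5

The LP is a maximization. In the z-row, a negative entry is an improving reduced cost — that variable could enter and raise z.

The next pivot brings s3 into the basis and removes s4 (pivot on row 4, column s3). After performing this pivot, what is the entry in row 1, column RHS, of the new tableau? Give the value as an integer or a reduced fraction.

117/14

Pivot element is row 4, column s3: 7/5.
Normalize row 4: new (row 4, RHS) = (58/5)/(7/5) = 58/7.
row 1 ← row 1 − (3/20)·(new row 4): 48/5 − (3/20)·(58/7) = 117/14.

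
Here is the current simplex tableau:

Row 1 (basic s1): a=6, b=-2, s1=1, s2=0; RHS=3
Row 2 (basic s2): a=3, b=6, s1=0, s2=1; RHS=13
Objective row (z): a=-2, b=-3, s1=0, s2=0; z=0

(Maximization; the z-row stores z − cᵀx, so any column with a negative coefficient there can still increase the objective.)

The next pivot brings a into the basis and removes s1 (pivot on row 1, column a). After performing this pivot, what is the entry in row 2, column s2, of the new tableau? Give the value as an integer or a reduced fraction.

1

Pivot element is row 1, column a: 6.
Normalize row 1: new (row 1, s2) = 0/6 = 0.
row 2 ← row 2 − 3·(new row 1): 1 − 3·0 = 1.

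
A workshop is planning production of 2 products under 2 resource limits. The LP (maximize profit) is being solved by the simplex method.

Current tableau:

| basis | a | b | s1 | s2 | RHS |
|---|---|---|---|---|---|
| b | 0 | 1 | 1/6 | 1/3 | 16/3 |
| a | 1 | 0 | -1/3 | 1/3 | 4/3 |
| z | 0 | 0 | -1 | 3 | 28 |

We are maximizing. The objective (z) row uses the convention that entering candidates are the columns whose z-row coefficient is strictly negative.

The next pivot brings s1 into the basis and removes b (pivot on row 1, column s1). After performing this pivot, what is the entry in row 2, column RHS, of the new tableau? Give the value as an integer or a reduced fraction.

12

Pivot element is row 1, column s1: 1/6.
Normalize row 1: new (row 1, RHS) = (16/3)/(1/6) = 32.
row 2 ← row 2 − (-1/3)·(new row 1): 4/3 − (-1/3)·32 = 12.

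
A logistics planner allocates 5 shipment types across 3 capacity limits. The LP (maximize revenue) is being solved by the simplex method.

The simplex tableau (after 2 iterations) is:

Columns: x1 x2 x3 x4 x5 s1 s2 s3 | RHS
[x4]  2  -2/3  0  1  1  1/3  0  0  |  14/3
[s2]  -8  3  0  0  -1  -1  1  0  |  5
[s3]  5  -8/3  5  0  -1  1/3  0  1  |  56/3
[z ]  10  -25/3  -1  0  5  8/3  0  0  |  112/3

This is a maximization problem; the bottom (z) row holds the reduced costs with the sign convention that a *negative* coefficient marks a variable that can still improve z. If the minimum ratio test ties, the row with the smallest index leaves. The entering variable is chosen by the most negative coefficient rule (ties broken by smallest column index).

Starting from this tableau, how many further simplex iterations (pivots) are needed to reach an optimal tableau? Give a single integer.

3

pivot: x2 in, s2 out → z = 461/9
pivot: x1 in, x4 out → z = 369
pivot: x3 in, s3 out → z = 1923/5
No improving column remains; optimal.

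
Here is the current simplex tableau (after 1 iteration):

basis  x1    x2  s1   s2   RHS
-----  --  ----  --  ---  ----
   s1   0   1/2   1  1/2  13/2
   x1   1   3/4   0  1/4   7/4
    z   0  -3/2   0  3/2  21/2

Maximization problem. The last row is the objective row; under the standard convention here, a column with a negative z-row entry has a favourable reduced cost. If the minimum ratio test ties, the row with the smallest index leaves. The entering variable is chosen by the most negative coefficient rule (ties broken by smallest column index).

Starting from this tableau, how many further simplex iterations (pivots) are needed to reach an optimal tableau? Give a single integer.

pivot: x2 in, x1 out → z = 14
No improving column remains; optimal.

1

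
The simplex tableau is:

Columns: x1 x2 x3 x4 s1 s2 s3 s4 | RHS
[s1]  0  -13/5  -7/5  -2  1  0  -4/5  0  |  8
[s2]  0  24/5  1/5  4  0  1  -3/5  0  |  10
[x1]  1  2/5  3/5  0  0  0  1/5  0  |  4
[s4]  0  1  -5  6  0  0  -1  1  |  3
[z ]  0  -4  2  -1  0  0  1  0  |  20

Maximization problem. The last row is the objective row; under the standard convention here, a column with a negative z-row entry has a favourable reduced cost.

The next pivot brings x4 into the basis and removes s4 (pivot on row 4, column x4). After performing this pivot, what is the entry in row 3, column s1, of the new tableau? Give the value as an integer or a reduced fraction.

0

Pivot element is row 4, column x4: 6.
Normalize row 4: new (row 4, s1) = 0/6 = 0.
row 3 ← row 3 − 0·(new row 4): 0 − 0·0 = 0.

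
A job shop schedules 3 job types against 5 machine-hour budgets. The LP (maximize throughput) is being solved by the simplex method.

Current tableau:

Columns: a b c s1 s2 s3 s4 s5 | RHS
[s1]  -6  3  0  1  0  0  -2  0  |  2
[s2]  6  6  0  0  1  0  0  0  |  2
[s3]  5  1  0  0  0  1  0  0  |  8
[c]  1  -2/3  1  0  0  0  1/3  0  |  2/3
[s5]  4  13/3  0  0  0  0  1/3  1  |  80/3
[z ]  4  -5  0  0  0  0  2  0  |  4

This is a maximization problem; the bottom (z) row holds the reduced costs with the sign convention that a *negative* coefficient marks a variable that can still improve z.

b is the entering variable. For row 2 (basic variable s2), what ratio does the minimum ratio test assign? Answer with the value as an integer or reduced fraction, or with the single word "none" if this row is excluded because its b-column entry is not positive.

Ratio = RHS / (b entry) = 2 / 6 = 1/3.

1/3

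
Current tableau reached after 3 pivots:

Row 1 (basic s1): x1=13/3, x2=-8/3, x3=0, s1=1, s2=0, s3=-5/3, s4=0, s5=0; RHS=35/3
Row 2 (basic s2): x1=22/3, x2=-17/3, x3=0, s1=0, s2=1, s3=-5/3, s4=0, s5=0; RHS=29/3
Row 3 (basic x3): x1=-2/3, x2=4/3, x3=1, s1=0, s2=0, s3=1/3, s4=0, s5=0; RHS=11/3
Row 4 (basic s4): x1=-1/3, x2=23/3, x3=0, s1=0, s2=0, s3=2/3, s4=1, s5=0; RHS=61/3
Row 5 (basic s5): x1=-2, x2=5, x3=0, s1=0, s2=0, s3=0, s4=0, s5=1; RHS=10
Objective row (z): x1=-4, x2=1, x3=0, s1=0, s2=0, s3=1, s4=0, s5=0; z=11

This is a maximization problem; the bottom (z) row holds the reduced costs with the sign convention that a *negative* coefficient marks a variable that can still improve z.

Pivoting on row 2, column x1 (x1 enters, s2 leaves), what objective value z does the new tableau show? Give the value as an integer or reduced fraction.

179/11

Minimum ratio for x1: (29/3)/(22/3) = 29/22.
z changes by −(z-row coeff of x1)·ratio = −(-4)·(29/22) = 58/11.
New z = 11 + (58/11) = 179/11.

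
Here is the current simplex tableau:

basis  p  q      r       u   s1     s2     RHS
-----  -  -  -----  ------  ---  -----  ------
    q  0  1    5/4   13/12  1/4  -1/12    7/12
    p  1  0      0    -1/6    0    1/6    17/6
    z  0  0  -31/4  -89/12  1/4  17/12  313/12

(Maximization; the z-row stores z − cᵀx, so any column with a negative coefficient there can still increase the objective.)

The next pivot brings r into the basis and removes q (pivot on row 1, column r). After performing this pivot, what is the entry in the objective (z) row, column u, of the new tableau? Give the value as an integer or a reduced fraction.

Pivot element is row 1, column r: 5/4.
Normalize row 1: new (row 1, u) = (13/12)/(5/4) = 13/15.
z-row ← z-row − (-31/4)·(new row 1): -89/12 − (-31/4)·(13/15) = -7/10.

-7/10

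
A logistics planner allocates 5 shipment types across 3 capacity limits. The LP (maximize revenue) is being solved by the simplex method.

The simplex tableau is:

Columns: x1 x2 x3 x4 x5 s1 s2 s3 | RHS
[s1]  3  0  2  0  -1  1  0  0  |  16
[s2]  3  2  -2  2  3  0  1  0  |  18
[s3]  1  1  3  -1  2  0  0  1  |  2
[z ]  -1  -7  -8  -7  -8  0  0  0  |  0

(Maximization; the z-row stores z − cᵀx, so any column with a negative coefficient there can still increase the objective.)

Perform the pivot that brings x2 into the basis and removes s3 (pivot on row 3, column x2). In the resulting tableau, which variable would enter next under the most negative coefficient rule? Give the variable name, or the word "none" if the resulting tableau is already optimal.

x4

Pivot element 1. New z-row = old z-row − (-7)·(row 3/1).
Updated z-row coefficients: x1: 6, x2: 0, x3: 13, x4: -14, x5: 6, s1: 0, s2: 0, s3: 7.
The most negative is -14 in column x4, so x4 would enter next.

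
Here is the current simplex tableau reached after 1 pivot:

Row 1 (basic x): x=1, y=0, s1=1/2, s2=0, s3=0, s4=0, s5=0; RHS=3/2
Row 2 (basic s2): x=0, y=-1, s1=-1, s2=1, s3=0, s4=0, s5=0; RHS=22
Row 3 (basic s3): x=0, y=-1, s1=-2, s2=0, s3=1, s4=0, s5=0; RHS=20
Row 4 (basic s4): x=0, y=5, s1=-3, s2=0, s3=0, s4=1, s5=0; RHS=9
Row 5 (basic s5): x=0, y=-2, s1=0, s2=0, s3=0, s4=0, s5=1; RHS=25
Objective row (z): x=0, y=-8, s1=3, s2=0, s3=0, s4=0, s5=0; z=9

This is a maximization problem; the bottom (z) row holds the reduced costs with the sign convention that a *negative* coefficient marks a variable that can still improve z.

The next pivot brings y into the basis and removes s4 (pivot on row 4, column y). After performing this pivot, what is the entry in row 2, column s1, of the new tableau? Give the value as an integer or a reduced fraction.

Pivot element is row 4, column y: 5.
Normalize row 4: new (row 4, s1) = (-3)/5 = -3/5.
row 2 ← row 2 − (-1)·(new row 4): -1 − (-1)·(-3/5) = -8/5.

-8/5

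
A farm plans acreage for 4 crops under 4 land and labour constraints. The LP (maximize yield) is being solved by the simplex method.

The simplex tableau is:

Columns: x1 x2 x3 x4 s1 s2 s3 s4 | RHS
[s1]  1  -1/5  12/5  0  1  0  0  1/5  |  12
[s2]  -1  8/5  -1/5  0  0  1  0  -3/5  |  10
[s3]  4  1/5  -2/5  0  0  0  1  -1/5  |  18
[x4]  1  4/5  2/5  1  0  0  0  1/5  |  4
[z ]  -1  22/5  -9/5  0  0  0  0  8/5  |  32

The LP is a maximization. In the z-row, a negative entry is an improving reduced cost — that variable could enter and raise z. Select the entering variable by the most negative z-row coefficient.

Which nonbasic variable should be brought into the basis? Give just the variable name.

Objective-row coefficients: x1: -1, x2: 22/5, x3: -9/5, x4: 0, s1: 0, s2: 0, s3: 0, s4: 8/5.
The most negative is -9/5 in column x3, so x3 enters.

x3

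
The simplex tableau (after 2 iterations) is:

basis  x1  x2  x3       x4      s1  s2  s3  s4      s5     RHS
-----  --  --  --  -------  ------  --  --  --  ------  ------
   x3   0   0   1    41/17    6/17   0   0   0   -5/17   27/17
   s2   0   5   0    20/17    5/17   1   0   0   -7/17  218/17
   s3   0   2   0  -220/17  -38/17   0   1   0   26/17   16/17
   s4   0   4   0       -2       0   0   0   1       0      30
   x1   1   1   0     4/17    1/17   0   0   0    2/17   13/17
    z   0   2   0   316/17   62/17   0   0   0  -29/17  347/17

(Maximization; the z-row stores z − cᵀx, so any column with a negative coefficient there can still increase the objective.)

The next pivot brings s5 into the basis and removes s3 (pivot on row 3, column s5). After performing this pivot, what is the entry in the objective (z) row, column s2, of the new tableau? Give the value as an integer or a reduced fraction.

Pivot element is row 3, column s5: 26/17.
Normalize row 3: new (row 3, s2) = 0/(26/17) = 0.
z-row ← z-row − (-29/17)·(new row 3): 0 − (-29/17)·0 = 0.

0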